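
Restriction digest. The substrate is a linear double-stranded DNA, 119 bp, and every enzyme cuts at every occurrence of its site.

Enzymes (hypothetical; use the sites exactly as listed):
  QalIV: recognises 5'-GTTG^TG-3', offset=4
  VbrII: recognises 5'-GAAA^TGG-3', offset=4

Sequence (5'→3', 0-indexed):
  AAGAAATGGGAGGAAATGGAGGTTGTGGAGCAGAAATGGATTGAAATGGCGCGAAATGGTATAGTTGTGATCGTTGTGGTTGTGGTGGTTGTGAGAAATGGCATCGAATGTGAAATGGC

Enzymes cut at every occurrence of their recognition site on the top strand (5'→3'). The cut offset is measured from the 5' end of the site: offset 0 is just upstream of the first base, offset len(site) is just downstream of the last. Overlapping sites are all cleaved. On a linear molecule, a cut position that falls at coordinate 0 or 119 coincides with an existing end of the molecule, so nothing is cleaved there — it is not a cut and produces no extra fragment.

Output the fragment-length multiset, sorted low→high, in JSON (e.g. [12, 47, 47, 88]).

Per-enzyme occurrences:
  QalIV GTTGTG/4: at [21, 63, 72, 78, 87] ⇒ [25, 67, 76, 82, 91]
  VbrII GAAATGG/4: at [2, 12, 32, 42, 52, 94, 111] ⇒ [6, 16, 36, 46, 56, 98, 115]

All cut coordinates (distinct, sorted): [6, 16, 25, 36, 46, 56, 67, 76, 82, 91, 98, 115]

Fragments:
  [0,6): 6 bp
  [6,16): 10 bp
  [16,25): 9 bp
  [25,36): 11 bp
  [36,46): 10 bp
  [46,56): 10 bp
  [56,67): 11 bp
  [67,76): 9 bp
  [76,82): 6 bp
  [82,91): 9 bp
  [91,98): 7 bp
  [98,115): 17 bp
  [115,119): 4 bp

[4,6,6,7,9,9,9,10,10,10,11,11,17]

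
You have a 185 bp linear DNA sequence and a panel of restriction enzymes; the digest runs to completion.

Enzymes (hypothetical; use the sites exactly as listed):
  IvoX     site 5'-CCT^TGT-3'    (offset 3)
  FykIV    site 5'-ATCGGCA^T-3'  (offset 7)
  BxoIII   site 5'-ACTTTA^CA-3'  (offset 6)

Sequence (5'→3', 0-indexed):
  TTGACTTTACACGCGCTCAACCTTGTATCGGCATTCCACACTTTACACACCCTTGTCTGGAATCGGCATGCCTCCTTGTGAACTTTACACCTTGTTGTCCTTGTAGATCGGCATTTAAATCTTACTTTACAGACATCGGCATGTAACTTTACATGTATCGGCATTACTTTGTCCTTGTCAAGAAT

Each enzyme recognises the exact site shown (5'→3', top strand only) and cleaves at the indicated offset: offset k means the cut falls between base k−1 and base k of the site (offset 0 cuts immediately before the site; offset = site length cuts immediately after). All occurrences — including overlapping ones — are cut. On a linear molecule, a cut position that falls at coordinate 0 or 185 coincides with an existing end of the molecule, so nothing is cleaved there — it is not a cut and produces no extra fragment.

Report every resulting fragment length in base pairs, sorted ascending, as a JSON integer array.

[5,8,8,9,9,10,10,10,11,12,12,12,12,12,14,15,16]

Site scan:
  IvoX (CCTTGT, off=3): starts [20, 50, 73, 89, 98, 172] → cuts [23, 53, 76, 92, 101, 175]
  FykIV (ATCGGCAT, off=7): starts [26, 61, 106, 134, 156] → cuts [33, 68, 113, 141, 163]
  BxoIII (ACTTTACA, off=6): starts [3, 39, 81, 123, 145] → cuts [9, 45, 87, 129, 151]

All cut coordinates (distinct, sorted): [9, 23, 33, 45, 53, 68, 76, 87, 92, 101, 113, 129, 141, 151, 163, 175]

Fragment lengths:
  [0,9): 9 bp
  [9,23): 14 bp
  [23,33): 10 bp
  [33,45): 12 bp
  [45,53): 8 bp
  [53,68): 15 bp
  [68,76): 8 bp
  [76,87): 11 bp
  [87,92): 5 bp
  [92,101): 9 bp
  [101,113): 12 bp
  [113,129): 16 bp
  [129,141): 12 bp
  [141,151): 10 bp
  [151,163): 12 bp
  [163,175): 12 bp
  [175,185): 10 bp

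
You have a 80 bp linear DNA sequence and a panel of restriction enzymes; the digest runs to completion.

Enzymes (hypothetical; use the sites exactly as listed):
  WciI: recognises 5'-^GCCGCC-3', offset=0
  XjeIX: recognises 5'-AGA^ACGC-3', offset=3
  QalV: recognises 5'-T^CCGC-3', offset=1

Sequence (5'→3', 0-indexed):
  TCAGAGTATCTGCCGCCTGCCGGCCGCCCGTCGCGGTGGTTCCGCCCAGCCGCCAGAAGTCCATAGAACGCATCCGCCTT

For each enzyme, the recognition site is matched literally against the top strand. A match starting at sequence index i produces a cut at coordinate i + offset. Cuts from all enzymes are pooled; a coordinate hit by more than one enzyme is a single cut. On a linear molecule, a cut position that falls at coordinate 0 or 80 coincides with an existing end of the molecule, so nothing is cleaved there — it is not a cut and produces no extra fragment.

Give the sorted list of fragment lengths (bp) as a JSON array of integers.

Per-enzyme occurrences:
  WciI GCCGCC/0: at [11, 22, 48] ⇒ [11, 22, 48]
  XjeIX AGAACGC/3: at [64] ⇒ [67]
  QalV TCCGC/1: at [40, 72] ⇒ [41, 73]

All cut coordinates (distinct, sorted): [11, 22, 41, 48, 67, 73]

Fragments:
  [0,11): 11 bp
  [11,22): 11 bp
  [22,41): 19 bp
  [41,48): 7 bp
  [48,67): 19 bp
  [67,73): 6 bp
  [73,80): 7 bp

[6,7,7,11,11,19,19]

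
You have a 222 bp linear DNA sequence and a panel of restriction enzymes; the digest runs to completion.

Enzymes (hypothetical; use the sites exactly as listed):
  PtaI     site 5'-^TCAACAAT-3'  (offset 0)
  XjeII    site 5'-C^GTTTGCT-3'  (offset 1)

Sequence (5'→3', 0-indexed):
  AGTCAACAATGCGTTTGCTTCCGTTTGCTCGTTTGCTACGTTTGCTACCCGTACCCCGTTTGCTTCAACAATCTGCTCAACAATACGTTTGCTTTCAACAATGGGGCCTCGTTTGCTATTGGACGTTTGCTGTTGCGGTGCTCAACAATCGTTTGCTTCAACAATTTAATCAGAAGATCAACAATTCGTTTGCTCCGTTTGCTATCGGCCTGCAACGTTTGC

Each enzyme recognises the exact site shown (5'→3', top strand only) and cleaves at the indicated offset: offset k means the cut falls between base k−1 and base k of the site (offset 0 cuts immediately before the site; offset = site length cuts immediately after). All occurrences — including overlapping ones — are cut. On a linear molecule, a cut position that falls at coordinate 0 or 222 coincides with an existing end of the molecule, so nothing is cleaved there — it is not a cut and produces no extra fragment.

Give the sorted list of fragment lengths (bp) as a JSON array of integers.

Scan for sites:
  PtaI TCAACAAT/0: at [2, 64, 76, 94, 141, 157, 177] ⇒ [2, 64, 76, 94, 141, 157, 177]
  XjeII CGTTTGCT/1: at [11, 21, 29, 38, 56, 85, 109, 123, 149, 186, 195] ⇒ [12, 22, 30, 39, 57, 86, 110, 124, 150, 187, 196]

Pooled cuts: [2, 12, 22, 30, 39, 57, 64, 76, 86, 94, 110, 124, 141, 150, 157, 177, 187, 196]

Fragments:
  [0,2): 2 bp
  [2,12): 10 bp
  [12,22): 10 bp
  [22,30): 8 bp
  [30,39): 9 bp
  [39,57): 18 bp
  [57,64): 7 bp
  [64,76): 12 bp
  [76,86): 10 bp
  [86,94): 8 bp
  [94,110): 16 bp
  [110,124): 14 bp
  [124,141): 17 bp
  [141,150): 9 bp
  [150,157): 7 bp
  [157,177): 20 bp
  [177,187): 10 bp
  [187,196): 9 bp
  [196,222): 26 bp

[2,7,7,8,8,9,9,9,10,10,10,10,12,14,16,17,18,20,26]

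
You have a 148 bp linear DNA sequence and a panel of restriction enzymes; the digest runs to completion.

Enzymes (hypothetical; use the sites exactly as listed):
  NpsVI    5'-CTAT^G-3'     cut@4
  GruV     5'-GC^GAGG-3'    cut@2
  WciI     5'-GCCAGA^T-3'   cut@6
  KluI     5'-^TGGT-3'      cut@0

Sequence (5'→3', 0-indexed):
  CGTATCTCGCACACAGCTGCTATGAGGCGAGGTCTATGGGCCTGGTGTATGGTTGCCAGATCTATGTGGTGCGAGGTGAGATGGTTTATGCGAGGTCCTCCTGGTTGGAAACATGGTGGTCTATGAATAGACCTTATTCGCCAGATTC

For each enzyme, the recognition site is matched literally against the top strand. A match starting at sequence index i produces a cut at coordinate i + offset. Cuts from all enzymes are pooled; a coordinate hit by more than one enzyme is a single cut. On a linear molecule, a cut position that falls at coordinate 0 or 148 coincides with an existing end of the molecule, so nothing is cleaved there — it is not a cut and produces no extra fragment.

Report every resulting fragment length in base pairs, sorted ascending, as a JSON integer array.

Scan for sites:
  NpsVI (CTATG, off=4): starts [19, 33, 61, 120] → cuts [23, 37, 65, 124]
  GruV (GCGAGG, off=2): starts [26, 70, 89] → cuts [28, 72, 91]
  WciI (GCCAGAT, off=6): starts [54, 139] → cuts [60, 145]
  KluI (TGGT, off=0): starts [42, 49, 66, 81, 101, 113, 116] → cuts [42, 49, 66, 81, 101, 113, 116]

Pooled cuts: [23, 28, 37, 42, 49, 60, 65, 66, 72, 81, 91, 101, 113, 116, 124, 145]

Fragment lengths:
  [0,23): 23 bp
  [23,28): 5 bp
  [28,37): 9 bp
  [37,42): 5 bp
  [42,49): 7 bp
  [49,60): 11 bp
  [60,65): 5 bp
  [65,66): 1 bp
  [66,72): 6 bp
  [72,81): 9 bp
  [81,91): 10 bp
  [91,101): 10 bp
  [101,113): 12 bp
  [113,116): 3 bp
  [116,124): 8 bp
  [124,145): 21 bp
  [145,148): 3 bp

[1,3,3,5,5,5,6,7,8,9,9,10,10,11,12,21,23]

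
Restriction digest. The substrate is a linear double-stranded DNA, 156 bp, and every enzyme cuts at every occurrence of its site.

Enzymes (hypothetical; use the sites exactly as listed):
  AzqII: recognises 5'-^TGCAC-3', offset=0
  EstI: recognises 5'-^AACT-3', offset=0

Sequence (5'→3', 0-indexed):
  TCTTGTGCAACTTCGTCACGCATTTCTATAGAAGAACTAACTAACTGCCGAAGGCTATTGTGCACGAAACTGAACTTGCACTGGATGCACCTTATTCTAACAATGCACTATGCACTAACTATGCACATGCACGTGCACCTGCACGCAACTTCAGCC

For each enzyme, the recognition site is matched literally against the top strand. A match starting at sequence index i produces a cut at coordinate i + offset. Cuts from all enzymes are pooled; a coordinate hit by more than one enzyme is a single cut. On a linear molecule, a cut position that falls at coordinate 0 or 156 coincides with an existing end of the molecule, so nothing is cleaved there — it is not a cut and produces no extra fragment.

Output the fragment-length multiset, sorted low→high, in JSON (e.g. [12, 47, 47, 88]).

Site scan:
  AzqII TGCAC/0: at [60, 76, 85, 103, 110, 121, 127, 133, 139] ⇒ [60, 76, 85, 103, 110, 121, 127, 133, 139]
  EstI AACT/0: at [8, 34, 38, 42, 67, 72, 116, 146] ⇒ [8, 34, 38, 42, 67, 72, 116, 146]

Pooled cuts: [8, 34, 38, 42, 60, 67, 72, 76, 85, 103, 110, 116, 121, 127, 133, 139, 146]

Fragments:
  [0,8): 8 bp
  [8,34): 26 bp
  [34,38): 4 bp
  [38,42): 4 bp
  [42,60): 18 bp
  [60,67): 7 bp
  [67,72): 5 bp
  [72,76): 4 bp
  [76,85): 9 bp
  [85,103): 18 bp
  [103,110): 7 bp
  [110,116): 6 bp
  [116,121): 5 bp
  [121,127): 6 bp
  [127,133): 6 bp
  [133,139): 6 bp
  [139,146): 7 bp
  [146,156): 10 bp

[4,4,4,5,5,6,6,6,6,7,7,7,8,9,10,18,18,26]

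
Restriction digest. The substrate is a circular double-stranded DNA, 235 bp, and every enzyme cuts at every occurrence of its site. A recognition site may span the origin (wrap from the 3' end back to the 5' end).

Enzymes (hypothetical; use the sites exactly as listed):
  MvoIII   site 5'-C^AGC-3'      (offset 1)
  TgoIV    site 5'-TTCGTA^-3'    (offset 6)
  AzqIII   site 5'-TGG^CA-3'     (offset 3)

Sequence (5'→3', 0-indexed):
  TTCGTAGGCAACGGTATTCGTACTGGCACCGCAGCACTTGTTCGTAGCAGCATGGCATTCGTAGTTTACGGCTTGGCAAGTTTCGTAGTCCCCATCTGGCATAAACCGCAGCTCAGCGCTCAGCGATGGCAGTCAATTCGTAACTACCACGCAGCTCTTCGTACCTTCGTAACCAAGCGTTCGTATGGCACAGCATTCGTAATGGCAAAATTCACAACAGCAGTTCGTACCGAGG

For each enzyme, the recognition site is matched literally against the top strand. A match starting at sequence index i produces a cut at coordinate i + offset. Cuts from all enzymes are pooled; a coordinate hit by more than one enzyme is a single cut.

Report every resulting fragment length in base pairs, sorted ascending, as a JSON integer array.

Scan for sites:
  MvoIII CAGC/1: at [31, 47, 108, 113, 120, 151, 190, 217] ⇒ [32, 48, 109, 114, 121, 152, 191, 218]
  TgoIV TTCGTA/6: at [0, 16, 40, 57, 81, 136, 157, 165, 179, 195, 223] ⇒ [6, 22, 46, 63, 87, 142, 163, 171, 185, 201, 229]
  AzqIII TGGCA/3: at [23, 52, 73, 96, 126, 185, 202] ⇒ [26, 55, 76, 99, 129, 188, 205]

Pooled cuts: [6, 22, 26, 32, 46, 48, 55, 63, 76, 87, 99, 109, 114, 121, 129, 142, 152, 163, 171, 185, 188, 191, 201, 205, 218, 229]

Fragment lengths:
  6→22: 16 bp
  22→26: 4 bp
  26→32: 6 bp
  32→46: 14 bp
  46→48: 2 bp
  48→55: 7 bp
  55→63: 8 bp
  63→76: 13 bp
  76→87: 11 bp
  87→99: 12 bp
  99→109: 10 bp
  109→114: 5 bp
  114→121: 7 bp
  121→129: 8 bp
  129→142: 13 bp
  142→152: 10 bp
  152→163: 11 bp
  163→171: 8 bp
  171→185: 14 bp
  185→188: 3 bp
  188→191: 3 bp
  191→201: 10 bp
  201→205: 4 bp
  205→218: 13 bp
  218→229: 11 bp
  229→6 (wrap): 235-229+6 = 12 bp

[2,3,3,4,4,5,6,7,7,8,8,8,10,10,10,11,11,11,12,12,13,13,13,14,14,16]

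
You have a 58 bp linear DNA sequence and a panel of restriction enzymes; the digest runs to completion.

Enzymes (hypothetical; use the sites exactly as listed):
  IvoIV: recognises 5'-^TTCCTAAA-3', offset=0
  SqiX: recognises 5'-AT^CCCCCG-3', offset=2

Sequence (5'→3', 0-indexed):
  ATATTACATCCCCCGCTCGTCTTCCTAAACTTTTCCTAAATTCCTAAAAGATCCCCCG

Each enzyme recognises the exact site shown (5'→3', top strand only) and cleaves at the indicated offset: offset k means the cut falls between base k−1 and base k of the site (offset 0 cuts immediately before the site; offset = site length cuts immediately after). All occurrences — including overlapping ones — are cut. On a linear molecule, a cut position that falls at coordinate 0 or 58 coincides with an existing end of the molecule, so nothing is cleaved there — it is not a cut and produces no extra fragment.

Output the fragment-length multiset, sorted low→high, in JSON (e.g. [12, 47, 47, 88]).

[6,8,9,11,12,12]

Per-enzyme occurrences:
  IvoIV TTCCTAAA/0: at [21, 32, 40] ⇒ [21, 32, 40]
  SqiX ATCCCCCG/2: at [7, 50] ⇒ [9, 52]

Pooled cuts: [9, 21, 32, 40, 52]

Fragments:
  [0,9): 9 bp
  [9,21): 12 bp
  [21,32): 11 bp
  [32,40): 8 bp
  [40,52): 12 bp
  [52,58): 6 bp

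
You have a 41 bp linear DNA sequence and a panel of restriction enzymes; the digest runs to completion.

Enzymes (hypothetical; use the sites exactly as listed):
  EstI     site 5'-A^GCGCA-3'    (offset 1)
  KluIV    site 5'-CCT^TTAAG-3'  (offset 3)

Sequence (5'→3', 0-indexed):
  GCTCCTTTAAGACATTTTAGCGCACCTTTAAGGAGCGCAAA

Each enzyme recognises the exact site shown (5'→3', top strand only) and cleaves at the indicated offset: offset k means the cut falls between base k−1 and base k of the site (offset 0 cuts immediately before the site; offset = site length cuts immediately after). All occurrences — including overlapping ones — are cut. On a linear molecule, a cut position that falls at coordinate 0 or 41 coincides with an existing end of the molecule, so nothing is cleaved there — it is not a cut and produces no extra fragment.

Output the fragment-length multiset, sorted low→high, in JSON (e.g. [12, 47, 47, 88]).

[6,7,7,8,13]

Scan for sites:
  EstI AGCGCA/1: at [18, 33] ⇒ [19, 34]
  KluIV CCTTTAAG/3: at [3, 24] ⇒ [6, 27]

Pooled cuts: [6, 19, 27, 34]

Fragment lengths:
  [0,6): 6 bp
  [6,19): 13 bp
  [19,27): 8 bp
  [27,34): 7 bp
  [34,41): 7 bp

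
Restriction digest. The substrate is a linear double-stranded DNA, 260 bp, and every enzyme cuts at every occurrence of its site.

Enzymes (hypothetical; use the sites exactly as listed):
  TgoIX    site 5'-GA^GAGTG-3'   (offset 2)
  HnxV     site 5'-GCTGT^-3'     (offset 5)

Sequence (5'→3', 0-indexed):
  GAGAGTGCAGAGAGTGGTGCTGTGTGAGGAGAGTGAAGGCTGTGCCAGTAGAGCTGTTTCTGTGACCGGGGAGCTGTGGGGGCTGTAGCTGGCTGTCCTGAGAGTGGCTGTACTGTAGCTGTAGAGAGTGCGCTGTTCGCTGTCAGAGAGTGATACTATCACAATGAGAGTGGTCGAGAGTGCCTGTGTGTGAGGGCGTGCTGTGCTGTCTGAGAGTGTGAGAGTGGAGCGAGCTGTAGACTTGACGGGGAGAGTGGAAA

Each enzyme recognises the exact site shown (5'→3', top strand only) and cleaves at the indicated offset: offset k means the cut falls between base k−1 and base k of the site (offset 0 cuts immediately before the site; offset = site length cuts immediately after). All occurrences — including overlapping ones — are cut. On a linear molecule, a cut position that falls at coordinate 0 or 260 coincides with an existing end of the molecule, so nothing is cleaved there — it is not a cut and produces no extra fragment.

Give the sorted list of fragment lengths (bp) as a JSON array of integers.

[2,3,4,4,5,5,7,7,8,9,9,9,10,10,10,11,11,12,13,14,14,16,20,20,27]

Scan for sites:
  TgoIX (GAGAGTG, off=2): starts [0, 9, 28, 99, 123, 145, 165, 175, 211, 219, 249] → cuts [2, 11, 30, 101, 125, 147, 167, 177, 213, 221, 251]
  HnxV (GCTGT, off=5): starts [18, 38, 52, 72, 81, 91, 106, 117, 131, 138, 199, 204, 232] → cuts [23, 43, 57, 77, 86, 96, 111, 122, 136, 143, 204, 209, 237]

All cut coordinates (distinct, sorted): [2, 11, 23, 30, 43, 57, 77, 86, 96, 101, 111, 122, 125, 136, 143, 147, 167, 177, 204, 209, 213, 221, 237, 251]

Fragments:
  [0,2): 2 bp
  [2,11): 9 bp
  [11,23): 12 bp
  [23,30): 7 bp
  [30,43): 13 bp
  [43,57): 14 bp
  [57,77): 20 bp
  [77,86): 9 bp
  [86,96): 10 bp
  [96,101): 5 bp
  [101,111): 10 bp
  [111,122): 11 bp
  [122,125): 3 bp
  [125,136): 11 bp
  [136,143): 7 bp
  [143,147): 4 bp
  [147,167): 20 bp
  [167,177): 10 bp
  [177,204): 27 bp
  [204,209): 5 bp
  [209,213): 4 bp
  [213,221): 8 bp
  [221,237): 16 bp
  [237,251): 14 bp
  [251,260): 9 bp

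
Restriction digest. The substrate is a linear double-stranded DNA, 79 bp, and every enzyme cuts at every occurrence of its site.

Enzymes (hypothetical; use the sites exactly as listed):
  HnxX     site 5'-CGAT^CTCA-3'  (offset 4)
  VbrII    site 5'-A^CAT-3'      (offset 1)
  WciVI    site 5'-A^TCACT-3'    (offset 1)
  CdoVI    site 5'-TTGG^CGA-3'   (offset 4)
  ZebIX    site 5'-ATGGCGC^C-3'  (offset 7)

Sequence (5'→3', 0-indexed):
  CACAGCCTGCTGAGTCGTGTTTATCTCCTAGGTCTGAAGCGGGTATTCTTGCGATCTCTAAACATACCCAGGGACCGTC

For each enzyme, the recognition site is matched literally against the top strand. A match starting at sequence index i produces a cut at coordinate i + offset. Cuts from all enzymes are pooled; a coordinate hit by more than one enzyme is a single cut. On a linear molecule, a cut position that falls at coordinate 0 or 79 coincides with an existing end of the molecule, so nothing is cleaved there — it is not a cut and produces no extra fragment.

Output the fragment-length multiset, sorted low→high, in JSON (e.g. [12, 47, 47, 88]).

[17,62]

Site scan:
  HnxX (CGATCTCA, off=4): no sites
  VbrII ACAT/1: at [61] ⇒ [62]
  WciVI (ATCACT, off=1): no sites
  CdoVI (TTGGCGA, off=4): no sites
  ZebIX (ATGGCGCC, off=7): no sites

Pooled cuts: [62]

Fragment lengths:
  [0,62): 62 bp
  [62,79): 17 bp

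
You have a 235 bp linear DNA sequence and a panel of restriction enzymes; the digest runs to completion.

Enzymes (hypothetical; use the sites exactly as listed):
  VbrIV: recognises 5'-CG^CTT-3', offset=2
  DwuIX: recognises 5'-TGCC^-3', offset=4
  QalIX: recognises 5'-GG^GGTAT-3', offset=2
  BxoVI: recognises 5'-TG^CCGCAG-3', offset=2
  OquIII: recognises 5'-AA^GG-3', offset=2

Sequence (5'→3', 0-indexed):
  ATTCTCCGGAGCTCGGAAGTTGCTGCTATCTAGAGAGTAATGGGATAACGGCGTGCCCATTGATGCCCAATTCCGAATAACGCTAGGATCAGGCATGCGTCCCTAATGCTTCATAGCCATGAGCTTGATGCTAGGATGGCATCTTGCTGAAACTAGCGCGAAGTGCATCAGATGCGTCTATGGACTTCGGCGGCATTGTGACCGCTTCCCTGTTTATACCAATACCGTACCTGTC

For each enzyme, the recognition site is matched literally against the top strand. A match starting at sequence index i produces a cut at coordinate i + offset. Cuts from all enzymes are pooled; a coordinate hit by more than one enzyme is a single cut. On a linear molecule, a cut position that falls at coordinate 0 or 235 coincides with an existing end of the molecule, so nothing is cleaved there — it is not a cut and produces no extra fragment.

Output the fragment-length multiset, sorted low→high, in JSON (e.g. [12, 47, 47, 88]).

[10,31,57,137]

Per-enzyme occurrences:
  VbrIV (CGCTT, off=2): starts [202] → cuts [204]
  DwuIX (TGCC, off=4): starts [53, 63] → cuts [57, 67]
  QalIX (GGGGTAT, off=2): no sites
  BxoVI (TGCCGCAG, off=2): no sites
  OquIII (AAGG, off=2): no sites

Pooled cuts: [57, 67, 204]

Fragments:
  [0,57): 57 bp
  [57,67): 10 bp
  [67,204): 137 bp
  [204,235): 31 bp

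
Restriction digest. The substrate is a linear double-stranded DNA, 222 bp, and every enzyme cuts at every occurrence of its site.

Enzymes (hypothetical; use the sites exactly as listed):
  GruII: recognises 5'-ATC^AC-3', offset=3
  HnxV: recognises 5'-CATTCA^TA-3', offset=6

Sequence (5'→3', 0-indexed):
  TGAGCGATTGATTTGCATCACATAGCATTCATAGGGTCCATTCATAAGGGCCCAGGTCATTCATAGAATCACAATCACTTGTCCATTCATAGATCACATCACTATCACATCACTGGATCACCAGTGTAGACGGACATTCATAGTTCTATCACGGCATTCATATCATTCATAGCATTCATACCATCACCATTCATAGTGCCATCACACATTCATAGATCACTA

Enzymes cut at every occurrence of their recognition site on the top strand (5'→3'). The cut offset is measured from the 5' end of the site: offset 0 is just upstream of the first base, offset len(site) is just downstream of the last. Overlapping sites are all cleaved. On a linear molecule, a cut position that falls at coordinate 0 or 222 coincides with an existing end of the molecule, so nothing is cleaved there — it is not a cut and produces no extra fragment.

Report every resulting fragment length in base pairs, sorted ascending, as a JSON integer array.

[4,5,5,6,6,6,6,7,7,8,8,9,9,9,10,10,10,12,13,13,19,19,21]

Per-enzyme occurrences:
  GruII ATCAC/3: at [16, 67, 73, 92, 97, 103, 108, 116, 147, 182, 200, 215] ⇒ [19, 70, 76, 95, 100, 106, 111, 119, 150, 185, 203, 218]
  HnxV CATTCATA/6: at [25, 38, 57, 83, 134, 154, 163, 172, 187, 206] ⇒ [31, 44, 63, 89, 140, 160, 169, 178, 193, 212]

Pooled cuts: [19, 31, 44, 63, 70, 76, 89, 95, 100, 106, 111, 119, 140, 150, 160, 169, 178, 185, 193, 203, 212, 218]

Fragments:
  [0,19): 19 bp
  [19,31): 12 bp
  [31,44): 13 bp
  [44,63): 19 bp
  [63,70): 7 bp
  [70,76): 6 bp
  [76,89): 13 bp
  [89,95): 6 bp
  [95,100): 5 bp
  [100,106): 6 bp
  [106,111): 5 bp
  [111,119): 8 bp
  [119,140): 21 bp
  [140,150): 10 bp
  [150,160): 10 bp
  [160,169): 9 bp
  [169,178): 9 bp
  [178,185): 7 bp
  [185,193): 8 bp
  [193,203): 10 bp
  [203,212): 9 bp
  [212,218): 6 bp
  [218,222): 4 bp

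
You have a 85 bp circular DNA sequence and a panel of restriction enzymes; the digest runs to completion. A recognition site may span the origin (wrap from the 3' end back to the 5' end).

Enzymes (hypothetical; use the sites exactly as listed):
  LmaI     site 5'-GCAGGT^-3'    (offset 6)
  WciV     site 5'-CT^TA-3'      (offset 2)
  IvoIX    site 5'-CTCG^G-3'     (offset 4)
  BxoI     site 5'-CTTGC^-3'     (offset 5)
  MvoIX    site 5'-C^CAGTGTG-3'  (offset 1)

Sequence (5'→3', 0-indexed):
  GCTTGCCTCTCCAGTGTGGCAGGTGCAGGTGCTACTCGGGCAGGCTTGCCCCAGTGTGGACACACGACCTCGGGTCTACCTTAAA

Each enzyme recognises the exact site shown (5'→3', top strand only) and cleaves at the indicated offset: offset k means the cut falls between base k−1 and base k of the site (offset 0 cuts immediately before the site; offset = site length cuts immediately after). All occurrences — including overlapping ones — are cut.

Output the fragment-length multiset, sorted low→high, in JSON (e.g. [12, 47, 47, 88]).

[2,5,6,8,9,10,11,13,21]

Site scan:
  LmaI (GCAGGT, off=6): starts [18, 24] → cuts [24, 30]
  WciV (CTTA, off=2): starts [79] → cuts [81]
  IvoIX (CTCGG, off=4): starts [34, 68] → cuts [38, 72]
  BxoI (CTTGC, off=5): starts [1, 44] → cuts [6, 49]
  MvoIX (CCAGTGTG, off=1): starts [10, 50] → cuts [11, 51]

All cut coordinates (distinct, sorted): [6, 11, 24, 30, 38, 49, 51, 72, 81]

Fragment lengths:
  6→11: 5 bp
  11→24: 13 bp
  24→30: 6 bp
  30→38: 8 bp
  38→49: 11 bp
  49→51: 2 bp
  51→72: 21 bp
  72→81: 9 bp
  81→6 (wrap): 85-81+6 = 10 bp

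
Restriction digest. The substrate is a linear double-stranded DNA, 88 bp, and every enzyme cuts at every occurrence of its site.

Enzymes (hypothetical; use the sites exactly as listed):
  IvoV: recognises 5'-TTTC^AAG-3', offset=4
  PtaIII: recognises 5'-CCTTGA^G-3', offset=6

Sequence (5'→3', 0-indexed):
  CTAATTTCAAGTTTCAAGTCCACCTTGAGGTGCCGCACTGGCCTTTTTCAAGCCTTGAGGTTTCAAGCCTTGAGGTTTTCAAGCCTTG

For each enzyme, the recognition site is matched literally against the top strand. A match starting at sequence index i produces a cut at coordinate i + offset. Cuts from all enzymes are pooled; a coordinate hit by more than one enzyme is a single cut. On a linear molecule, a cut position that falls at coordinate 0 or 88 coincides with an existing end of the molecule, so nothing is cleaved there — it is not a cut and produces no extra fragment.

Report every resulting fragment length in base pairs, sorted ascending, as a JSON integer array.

Site scan:
  IvoV TTTCAAG/4: at [4, 11, 45, 60, 76] ⇒ [8, 15, 49, 64, 80]
  PtaIII CCTTGAG/6: at [22, 52, 67] ⇒ [28, 58, 73]

All cut coordinates (distinct, sorted): [8, 15, 28, 49, 58, 64, 73, 80]

Fragment lengths:
  [0,8): 8 bp
  [8,15): 7 bp
  [15,28): 13 bp
  [28,49): 21 bp
  [49,58): 9 bp
  [58,64): 6 bp
  [64,73): 9 bp
  [73,80): 7 bp
  [80,88): 8 bp

[6,7,7,8,8,9,9,13,21]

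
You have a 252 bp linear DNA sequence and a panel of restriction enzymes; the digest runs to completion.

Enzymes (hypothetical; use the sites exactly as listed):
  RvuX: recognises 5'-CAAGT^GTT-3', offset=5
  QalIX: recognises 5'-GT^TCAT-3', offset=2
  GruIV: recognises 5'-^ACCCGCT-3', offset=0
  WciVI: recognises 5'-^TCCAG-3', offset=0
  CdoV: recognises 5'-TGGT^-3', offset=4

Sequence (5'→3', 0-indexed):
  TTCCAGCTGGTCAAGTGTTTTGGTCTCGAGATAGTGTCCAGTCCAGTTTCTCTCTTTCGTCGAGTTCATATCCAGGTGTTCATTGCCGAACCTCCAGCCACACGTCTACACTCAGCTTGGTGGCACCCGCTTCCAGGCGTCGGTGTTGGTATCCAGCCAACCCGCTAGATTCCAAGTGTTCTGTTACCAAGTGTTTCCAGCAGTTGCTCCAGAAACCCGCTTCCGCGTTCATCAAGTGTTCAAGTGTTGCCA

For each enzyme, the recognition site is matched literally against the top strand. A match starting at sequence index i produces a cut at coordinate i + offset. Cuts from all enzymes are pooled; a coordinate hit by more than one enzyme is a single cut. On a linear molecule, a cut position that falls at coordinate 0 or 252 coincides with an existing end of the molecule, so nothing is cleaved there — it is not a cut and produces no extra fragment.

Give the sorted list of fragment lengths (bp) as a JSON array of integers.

[1,1,3,3,5,5,5,7,7,7,8,8,8,9,9,10,12,12,13,14,15,18,19,24,29]

Site scan:
  RvuX CAAGTGTT/5: at [11, 172, 187, 232, 240] ⇒ [16, 177, 192, 237, 245]
  QalIX GTTCAT/2: at [63, 77, 226] ⇒ [65, 79, 228]
  GruIV ACCCGCT/0: at [124, 159, 214] ⇒ [124, 159, 214]
  WciVI TCCAG/0: at [1, 36, 41, 70, 92, 131, 151, 195, 207] ⇒ [1, 36, 41, 70, 92, 131, 151, 195, 207]
  CdoV TGGT/4: at [7, 20, 117, 146] ⇒ [11, 24, 121, 150]

Pooled cuts: [1, 11, 16, 24, 36, 41, 65, 70, 79, 92, 121, 124, 131, 150, 151, 159, 177, 192, 195, 207, 214, 228, 237, 245]

Fragment lengths:
  [0,1): 1 bp
  [1,11): 10 bp
  [11,16): 5 bp
  [16,24): 8 bp
  [24,36): 12 bp
  [36,41): 5 bp
  [41,65): 24 bp
  [65,70): 5 bp
  [70,79): 9 bp
  [79,92): 13 bp
  [92,121): 29 bp
  [121,124): 3 bp
  [124,131): 7 bp
  [131,150): 19 bp
  [150,151): 1 bp
  [151,159): 8 bp
  [159,177): 18 bp
  [177,192): 15 bp
  [192,195): 3 bp
  [195,207): 12 bp
  [207,214): 7 bp
  [214,228): 14 bp
  [228,237): 9 bp
  [237,245): 8 bp
  [245,252): 7 bp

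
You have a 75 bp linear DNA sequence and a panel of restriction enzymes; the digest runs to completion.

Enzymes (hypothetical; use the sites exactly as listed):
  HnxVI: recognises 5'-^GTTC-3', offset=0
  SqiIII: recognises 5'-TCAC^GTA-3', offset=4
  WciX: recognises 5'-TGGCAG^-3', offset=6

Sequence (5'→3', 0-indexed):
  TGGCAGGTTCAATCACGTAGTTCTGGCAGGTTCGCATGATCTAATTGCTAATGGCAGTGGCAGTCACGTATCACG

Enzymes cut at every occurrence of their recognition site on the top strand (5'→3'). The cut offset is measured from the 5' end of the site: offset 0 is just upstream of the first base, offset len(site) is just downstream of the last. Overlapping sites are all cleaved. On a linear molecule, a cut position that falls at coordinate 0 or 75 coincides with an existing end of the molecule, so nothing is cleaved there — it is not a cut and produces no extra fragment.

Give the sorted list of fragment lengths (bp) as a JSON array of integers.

Scan for sites:
  HnxVI GTTC/0: at [6, 19, 29] ⇒ [6, 19, 29]
  SqiIII TCACGTA/4: at [12, 63] ⇒ [16, 67]
  WciX TGGCAG/6: at [0, 23, 51, 57] ⇒ [6, 29, 57, 63]

Pooled cuts: [6, 16, 19, 29, 57, 63, 67]

Fragments:
  [0,6): 6 bp
  [6,16): 10 bp
  [16,19): 3 bp
  [19,29): 10 bp
  [29,57): 28 bp
  [57,63): 6 bp
  [63,67): 4 bp
  [67,75): 8 bp

[3,4,6,6,8,10,10,28]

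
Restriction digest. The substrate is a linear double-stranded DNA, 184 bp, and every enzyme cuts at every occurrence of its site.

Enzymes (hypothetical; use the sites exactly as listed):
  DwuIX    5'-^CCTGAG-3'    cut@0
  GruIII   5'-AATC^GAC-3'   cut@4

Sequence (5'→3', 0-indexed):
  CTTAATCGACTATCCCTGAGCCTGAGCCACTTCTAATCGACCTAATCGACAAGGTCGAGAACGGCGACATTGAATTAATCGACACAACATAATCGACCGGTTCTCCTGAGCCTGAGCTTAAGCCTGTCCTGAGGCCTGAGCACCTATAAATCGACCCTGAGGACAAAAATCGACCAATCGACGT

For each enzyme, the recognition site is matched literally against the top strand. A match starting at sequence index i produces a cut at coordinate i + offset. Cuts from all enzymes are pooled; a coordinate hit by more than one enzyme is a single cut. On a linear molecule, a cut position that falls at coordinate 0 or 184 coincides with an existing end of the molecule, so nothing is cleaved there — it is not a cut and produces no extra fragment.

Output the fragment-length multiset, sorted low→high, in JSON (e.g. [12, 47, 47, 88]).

Scan for sites:
  DwuIX CCTGAG/0: at [14, 20, 104, 110, 127, 134, 155] ⇒ [14, 20, 104, 110, 127, 134, 155]
  GruIII AATCGAC/4: at [3, 34, 43, 76, 90, 148, 167, 175] ⇒ [7, 38, 47, 80, 94, 152, 171, 179]

Pooled cuts: [7, 14, 20, 38, 47, 80, 94, 104, 110, 127, 134, 152, 155, 171, 179]

Fragments:
  [0,7): 7 bp
  [7,14): 7 bp
  [14,20): 6 bp
  [20,38): 18 bp
  [38,47): 9 bp
  [47,80): 33 bp
  [80,94): 14 bp
  [94,104): 10 bp
  [104,110): 6 bp
  [110,127): 17 bp
  [127,134): 7 bp
  [134,152): 18 bp
  [152,155): 3 bp
  [155,171): 16 bp
  [171,179): 8 bp
  [179,184): 5 bp

[3,5,6,6,7,7,7,8,9,10,14,16,17,18,18,33]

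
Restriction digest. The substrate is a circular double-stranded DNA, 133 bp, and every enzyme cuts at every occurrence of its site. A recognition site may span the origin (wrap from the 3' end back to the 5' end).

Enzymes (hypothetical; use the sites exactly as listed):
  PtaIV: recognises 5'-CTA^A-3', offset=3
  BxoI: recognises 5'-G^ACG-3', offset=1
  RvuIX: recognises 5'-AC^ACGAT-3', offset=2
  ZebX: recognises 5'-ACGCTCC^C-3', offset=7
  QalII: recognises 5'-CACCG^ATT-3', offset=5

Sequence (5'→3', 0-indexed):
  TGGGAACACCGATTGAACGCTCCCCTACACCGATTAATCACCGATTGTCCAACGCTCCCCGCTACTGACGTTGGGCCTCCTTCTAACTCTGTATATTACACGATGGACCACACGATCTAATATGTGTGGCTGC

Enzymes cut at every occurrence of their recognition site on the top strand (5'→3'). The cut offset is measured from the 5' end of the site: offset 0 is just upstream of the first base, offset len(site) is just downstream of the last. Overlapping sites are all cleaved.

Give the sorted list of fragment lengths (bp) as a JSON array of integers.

Scan for sites:
  PtaIV (CTAA, off=3): starts [82, 116] → cuts [85, 119]
  BxoI (GACG, off=1): starts [66] → cuts [67]
  RvuIX (ACACGAT, off=2): starts [97, 109] → cuts [99, 111]
  ZebX (ACGCTCCC, off=7): starts [16, 51] → cuts [23, 58]
  QalII (CACCGATT, off=5): starts [6, 27, 38] → cuts [11, 32, 43]

All cut coordinates (distinct, sorted): [11, 23, 32, 43, 58, 67, 85, 99, 111, 119]

Fragments:
  11→23: 12 bp
  23→32: 9 bp
  32→43: 11 bp
  43→58: 15 bp
  58→67: 9 bp
  67→85: 18 bp
  85→99: 14 bp
  99→111: 12 bp
  111→119: 8 bp
  119→11 (wrap): 133-119+11 = 25 bp

[8,9,9,11,12,12,14,15,18,25]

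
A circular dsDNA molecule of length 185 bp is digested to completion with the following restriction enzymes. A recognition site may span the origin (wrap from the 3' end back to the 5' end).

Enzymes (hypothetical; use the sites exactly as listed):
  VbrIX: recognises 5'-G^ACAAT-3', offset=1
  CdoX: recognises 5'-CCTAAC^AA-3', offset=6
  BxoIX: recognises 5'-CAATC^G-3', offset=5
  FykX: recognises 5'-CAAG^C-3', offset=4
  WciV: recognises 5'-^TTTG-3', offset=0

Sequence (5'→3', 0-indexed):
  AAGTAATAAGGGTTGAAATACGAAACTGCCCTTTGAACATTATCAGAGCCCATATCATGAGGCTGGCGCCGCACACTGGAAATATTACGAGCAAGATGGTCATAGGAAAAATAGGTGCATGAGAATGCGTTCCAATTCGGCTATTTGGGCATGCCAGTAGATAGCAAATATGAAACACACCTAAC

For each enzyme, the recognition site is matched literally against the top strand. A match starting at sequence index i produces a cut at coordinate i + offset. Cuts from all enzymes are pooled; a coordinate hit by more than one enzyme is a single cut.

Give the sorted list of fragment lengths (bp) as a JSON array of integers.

Site scan:
  VbrIX (GACAAT, off=1): no sites
  CdoX (CCTAACAA, off=6): starts [179] → cuts [0]
  BxoIX (CAATCG, off=5): no sites
  FykX (CAAGC, off=4): no sites
  WciV (TTTG, off=0): starts [31, 143] → cuts [31, 143]

All cut coordinates (distinct, sorted): [0, 31, 143]

Fragments:
  0→31: 31 bp
  31→143: 112 bp
  143→0 (wrap): 185-143+0 = 42 bp

[31,42,112]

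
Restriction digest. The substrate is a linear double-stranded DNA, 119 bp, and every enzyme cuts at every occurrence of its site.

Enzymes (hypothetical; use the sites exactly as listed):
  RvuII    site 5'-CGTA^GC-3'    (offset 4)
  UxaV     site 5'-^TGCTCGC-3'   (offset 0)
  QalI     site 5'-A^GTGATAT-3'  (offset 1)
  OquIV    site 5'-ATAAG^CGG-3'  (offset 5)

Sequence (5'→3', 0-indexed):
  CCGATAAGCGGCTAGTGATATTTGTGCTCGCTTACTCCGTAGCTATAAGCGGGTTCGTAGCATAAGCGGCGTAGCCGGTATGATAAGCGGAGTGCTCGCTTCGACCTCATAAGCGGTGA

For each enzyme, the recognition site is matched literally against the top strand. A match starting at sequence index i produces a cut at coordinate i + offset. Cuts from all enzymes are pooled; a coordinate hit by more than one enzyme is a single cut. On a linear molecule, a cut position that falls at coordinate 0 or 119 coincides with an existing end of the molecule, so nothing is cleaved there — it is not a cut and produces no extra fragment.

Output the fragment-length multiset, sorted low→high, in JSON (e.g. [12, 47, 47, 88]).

[5,6,6,7,7,8,8,10,10,14,17,21]

Per-enzyme occurrences:
  RvuII CGTAGC/4: at [37, 55, 69] ⇒ [41, 59, 73]
  UxaV TGCTCGC/0: at [24, 92] ⇒ [24, 92]
  QalI AGTGATAT/1: at [13] ⇒ [14]
  OquIV ATAAGCGG/5: at [3, 44, 61, 82, 108] ⇒ [8, 49, 66, 87, 113]

All cut coordinates (distinct, sorted): [8, 14, 24, 41, 49, 59, 66, 73, 87, 92, 113]

Fragments:
  [0,8): 8 bp
  [8,14): 6 bp
  [14,24): 10 bp
  [24,41): 17 bp
  [41,49): 8 bp
  [49,59): 10 bp
  [59,66): 7 bp
  [66,73): 7 bp
  [73,87): 14 bp
  [87,92): 5 bp
  [92,113): 21 bp
  [113,119): 6 bp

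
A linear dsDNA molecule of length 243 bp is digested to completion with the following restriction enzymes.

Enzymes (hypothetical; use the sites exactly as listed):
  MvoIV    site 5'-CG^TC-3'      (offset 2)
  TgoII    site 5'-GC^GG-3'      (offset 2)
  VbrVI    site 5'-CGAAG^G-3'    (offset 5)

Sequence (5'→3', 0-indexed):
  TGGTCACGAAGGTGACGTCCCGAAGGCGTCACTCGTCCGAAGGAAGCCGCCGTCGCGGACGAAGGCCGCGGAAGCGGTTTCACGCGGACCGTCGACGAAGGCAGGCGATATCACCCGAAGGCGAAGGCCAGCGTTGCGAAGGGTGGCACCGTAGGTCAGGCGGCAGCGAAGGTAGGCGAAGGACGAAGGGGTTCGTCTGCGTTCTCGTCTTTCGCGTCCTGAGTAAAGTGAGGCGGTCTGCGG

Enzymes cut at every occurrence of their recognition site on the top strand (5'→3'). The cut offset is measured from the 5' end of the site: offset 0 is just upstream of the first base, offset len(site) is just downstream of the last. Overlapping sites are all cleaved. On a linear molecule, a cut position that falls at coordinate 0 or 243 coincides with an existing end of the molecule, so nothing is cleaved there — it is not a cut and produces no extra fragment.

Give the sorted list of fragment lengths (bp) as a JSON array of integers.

Site scan:
  MvoIV CGTC/2: at [15, 26, 33, 50, 89, 193, 205, 214] ⇒ [17, 28, 35, 52, 91, 195, 207, 216]
  TgoII GCGG/2: at [54, 67, 73, 83, 159, 232, 239] ⇒ [56, 69, 75, 85, 161, 234, 241]
  VbrVI CGAAGG/5: at [6, 20, 37, 59, 95, 115, 121, 136, 166, 176, 183] ⇒ [11, 25, 42, 64, 100, 120, 126, 141, 171, 181, 188]

Pooled cuts: [11, 17, 25, 28, 35, 42, 52, 56, 64, 69, 75, 85, 91, 100, 120, 126, 141, 161, 171, 181, 188, 195, 207, 216, 234, 241]

Fragments:
  [0,11): 11 bp
  [11,17): 6 bp
  [17,25): 8 bp
  [25,28): 3 bp
  [28,35): 7 bp
  [35,42): 7 bp
  [42,52): 10 bp
  [52,56): 4 bp
  [56,64): 8 bp
  [64,69): 5 bp
  [69,75): 6 bp
  [75,85): 10 bp
  [85,91): 6 bp
  [91,100): 9 bp
  [100,120): 20 bp
  [120,126): 6 bp
  [126,141): 15 bp
  [141,161): 20 bp
  [161,171): 10 bp
  [171,181): 10 bp
  [181,188): 7 bp
  [188,195): 7 bp
  [195,207): 12 bp
  [207,216): 9 bp
  [216,234): 18 bp
  [234,241): 7 bp
  [241,243): 2 bp

[2,3,4,5,6,6,6,6,7,7,7,7,7,8,8,9,9,10,10,10,10,11,12,15,18,20,20]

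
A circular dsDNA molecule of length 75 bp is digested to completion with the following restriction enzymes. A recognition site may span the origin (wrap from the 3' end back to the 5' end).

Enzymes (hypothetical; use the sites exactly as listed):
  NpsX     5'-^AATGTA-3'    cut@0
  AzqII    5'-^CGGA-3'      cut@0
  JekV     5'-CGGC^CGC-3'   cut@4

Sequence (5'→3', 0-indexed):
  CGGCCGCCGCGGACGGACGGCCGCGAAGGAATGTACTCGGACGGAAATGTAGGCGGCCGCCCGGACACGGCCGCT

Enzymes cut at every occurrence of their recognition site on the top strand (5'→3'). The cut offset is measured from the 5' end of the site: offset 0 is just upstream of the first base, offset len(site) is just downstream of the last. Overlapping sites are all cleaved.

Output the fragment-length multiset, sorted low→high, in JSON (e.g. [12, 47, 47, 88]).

[4,4,4,4,5,8,8,8,8,10,12]

Site scan:
  NpsX AATGTA/0: at [29, 45] ⇒ [29, 45]
  AzqII CGGA/0: at [9, 13, 37, 41, 61] ⇒ [9, 13, 37, 41, 61]
  JekV CGGCCGC/4: at [0, 17, 53, 67] ⇒ [4, 21, 57, 71]

Pooled cuts: [4, 9, 13, 21, 29, 37, 41, 45, 57, 61, 71]

Fragment lengths:
  4→9: 5 bp
  9→13: 4 bp
  13→21: 8 bp
  21→29: 8 bp
  29→37: 8 bp
  37→41: 4 bp
  41→45: 4 bp
  45→57: 12 bp
  57→61: 4 bp
  61→71: 10 bp
  71→4 (wrap): 75-71+4 = 8 bp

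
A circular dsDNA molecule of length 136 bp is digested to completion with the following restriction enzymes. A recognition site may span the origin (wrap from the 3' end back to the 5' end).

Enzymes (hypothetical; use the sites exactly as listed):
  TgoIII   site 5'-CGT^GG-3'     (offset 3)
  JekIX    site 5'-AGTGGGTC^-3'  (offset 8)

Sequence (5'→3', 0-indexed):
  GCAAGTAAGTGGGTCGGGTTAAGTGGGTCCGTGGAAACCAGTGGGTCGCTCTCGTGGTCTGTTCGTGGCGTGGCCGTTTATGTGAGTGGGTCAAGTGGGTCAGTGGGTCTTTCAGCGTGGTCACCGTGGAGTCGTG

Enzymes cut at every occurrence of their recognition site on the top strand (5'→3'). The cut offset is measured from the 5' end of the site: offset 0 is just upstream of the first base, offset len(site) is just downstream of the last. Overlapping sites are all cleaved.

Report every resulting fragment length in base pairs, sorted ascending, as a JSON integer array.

[3,5,8,8,8,9,9,9,11,14,15,16,21]

Per-enzyme occurrences:
  TgoIII (CGTGG, off=3): starts [29, 52, 63, 68, 115, 124, 132] → cuts [32, 55, 66, 71, 118, 127, 135]
  JekIX (AGTGGGTC, off=8): starts [7, 21, 39, 84, 93, 101] → cuts [15, 29, 47, 92, 101, 109]

All cut coordinates (distinct, sorted): [15, 29, 32, 47, 55, 66, 71, 92, 101, 109, 118, 127, 135]

Fragments:
  15→29: 14 bp
  29→32: 3 bp
  32→47: 15 bp
  47→55: 8 bp
  55→66: 11 bp
  66→71: 5 bp
  71→92: 21 bp
  92→101: 9 bp
  101→109: 8 bp
  109→118: 9 bp
  118→127: 9 bp
  127→135: 8 bp
  135→15 (wrap): 136-135+15 = 16 bp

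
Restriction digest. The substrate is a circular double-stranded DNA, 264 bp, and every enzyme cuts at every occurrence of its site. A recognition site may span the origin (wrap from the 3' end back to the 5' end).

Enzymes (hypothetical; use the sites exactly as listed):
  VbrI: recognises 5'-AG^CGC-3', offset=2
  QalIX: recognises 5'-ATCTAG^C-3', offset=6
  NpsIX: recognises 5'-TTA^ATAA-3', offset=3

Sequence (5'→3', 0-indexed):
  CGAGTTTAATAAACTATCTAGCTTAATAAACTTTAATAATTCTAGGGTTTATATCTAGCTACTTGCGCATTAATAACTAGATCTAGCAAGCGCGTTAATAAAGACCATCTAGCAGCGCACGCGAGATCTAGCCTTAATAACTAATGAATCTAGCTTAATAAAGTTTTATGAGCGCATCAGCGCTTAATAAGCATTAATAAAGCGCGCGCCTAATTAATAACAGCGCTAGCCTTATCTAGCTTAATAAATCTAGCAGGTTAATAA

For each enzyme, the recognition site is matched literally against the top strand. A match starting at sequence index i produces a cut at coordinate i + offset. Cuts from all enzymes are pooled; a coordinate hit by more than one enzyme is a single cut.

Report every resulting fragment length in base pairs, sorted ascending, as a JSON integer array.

Site scan:
  VbrI AGCGC/2: at [88, 113, 170, 178, 200, 221] ⇒ [90, 115, 172, 180, 202, 223]
  QalIX ATCTAGC/6: at [15, 52, 80, 106, 125, 147, 233, 247] ⇒ [21, 58, 86, 112, 131, 153, 239, 253]
  NpsIX TTAATAA/3: at [5, 22, 32, 69, 94, 133, 154, 183, 193, 213, 240, 257] ⇒ [8, 25, 35, 72, 97, 136, 157, 186, 196, 216, 243, 260]

All cut coordinates (distinct, sorted): [8, 21, 25, 35, 58, 72, 86, 90, 97, 112, 115, 131, 136, 153, 157, 172, 180, 186, 196, 202, 216, 223, 239, 243, 253, 260]

Fragment lengths:
  8→21: 13 bp
  21→25: 4 bp
  25→35: 10 bp
  35→58: 23 bp
  58→72: 14 bp
  72→86: 14 bp
  86→90: 4 bp
  90→97: 7 bp
  97→112: 15 bp
  112→115: 3 bp
  115→131: 16 bp
  131→136: 5 bp
  136→153: 17 bp
  153→157: 4 bp
  157→172: 15 bp
  172→180: 8 bp
  180→186: 6 bp
  186→196: 10 bp
  196→202: 6 bp
  202→216: 14 bp
  216→223: 7 bp
  223→239: 16 bp
  239→243: 4 bp
  243→253: 10 bp
  253→260: 7 bp
  260→8 (wrap): 264-260+8 = 12 bp

[3,4,4,4,4,5,6,6,7,7,7,8,10,10,10,12,13,14,14,14,15,15,16,16,17,23]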